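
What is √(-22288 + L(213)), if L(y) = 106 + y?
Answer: 3*I*√2441 ≈ 148.22*I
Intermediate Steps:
√(-22288 + L(213)) = √(-22288 + (106 + 213)) = √(-22288 + 319) = √(-21969) = 3*I*√2441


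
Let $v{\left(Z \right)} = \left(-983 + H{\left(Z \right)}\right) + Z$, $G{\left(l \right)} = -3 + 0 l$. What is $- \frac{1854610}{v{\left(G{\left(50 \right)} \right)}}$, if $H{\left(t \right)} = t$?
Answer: $\frac{1854610}{989} \approx 1875.2$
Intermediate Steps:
$G{\left(l \right)} = -3$ ($G{\left(l \right)} = -3 + 0 = -3$)
$v{\left(Z \right)} = -983 + 2 Z$ ($v{\left(Z \right)} = \left(-983 + Z\right) + Z = -983 + 2 Z$)
$- \frac{1854610}{v{\left(G{\left(50 \right)} \right)}} = - \frac{1854610}{-983 + 2 \left(-3\right)} = - \frac{1854610}{-983 - 6} = - \frac{1854610}{-989} = \left(-1854610\right) \left(- \frac{1}{989}\right) = \frac{1854610}{989}$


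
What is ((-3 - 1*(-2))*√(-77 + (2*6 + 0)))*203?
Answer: -203*I*√65 ≈ -1636.6*I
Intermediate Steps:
((-3 - 1*(-2))*√(-77 + (2*6 + 0)))*203 = ((-3 + 2)*√(-77 + (12 + 0)))*203 = -√(-77 + 12)*203 = -√(-65)*203 = -I*√65*203 = -203*I*√65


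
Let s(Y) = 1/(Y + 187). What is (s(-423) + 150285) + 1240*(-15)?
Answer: 31077659/236 ≈ 1.3169e+5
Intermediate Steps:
s(Y) = 1/(187 + Y)
(s(-423) + 150285) + 1240*(-15) = (1/(187 - 423) + 150285) + 1240*(-15) = (1/(-236) + 150285) - 18600 = (-1/236 + 150285) - 18600 = 35467259/236 - 18600 = 31077659/236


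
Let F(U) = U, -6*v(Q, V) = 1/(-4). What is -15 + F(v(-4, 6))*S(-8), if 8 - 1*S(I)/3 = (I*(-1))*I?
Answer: -6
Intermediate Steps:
v(Q, V) = 1/24 (v(Q, V) = -⅙/(-4) = -⅙*(-¼) = 1/24)
S(I) = 24 + 3*I² (S(I) = 24 - 3*I*(-1)*I = 24 - 3*(-I)*I = 24 - (-3)*I² = 24 + 3*I²)
-15 + F(v(-4, 6))*S(-8) = -15 + (24 + 3*(-8)²)/24 = -15 + (24 + 3*64)/24 = -15 + (24 + 192)/24 = -15 + (1/24)*216 = -15 + 9 = -6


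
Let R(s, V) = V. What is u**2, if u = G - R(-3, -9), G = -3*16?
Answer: 1521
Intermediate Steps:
G = -48
u = -39 (u = -48 - 1*(-9) = -48 + 9 = -39)
u**2 = (-39)**2 = 1521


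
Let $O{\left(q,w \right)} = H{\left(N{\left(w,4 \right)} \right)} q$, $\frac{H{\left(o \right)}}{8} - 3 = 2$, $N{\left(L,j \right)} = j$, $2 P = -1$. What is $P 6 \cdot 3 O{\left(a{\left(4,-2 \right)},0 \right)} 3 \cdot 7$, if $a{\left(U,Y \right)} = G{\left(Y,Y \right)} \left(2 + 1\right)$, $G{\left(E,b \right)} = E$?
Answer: $45360$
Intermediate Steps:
$P = - \frac{1}{2}$ ($P = \frac{1}{2} \left(-1\right) = - \frac{1}{2} \approx -0.5$)
$H{\left(o \right)} = 40$ ($H{\left(o \right)} = 24 + 8 \cdot 2 = 24 + 16 = 40$)
$a{\left(U,Y \right)} = 3 Y$ ($a{\left(U,Y \right)} = Y \left(2 + 1\right) = Y 3 = 3 Y$)
$O{\left(q,w \right)} = 40 q$
$P 6 \cdot 3 O{\left(a{\left(4,-2 \right)},0 \right)} 3 \cdot 7 = \left(- \frac{1}{2}\right) 6 \cdot 3 \cdot 40 \cdot 3 \left(-2\right) 3 \cdot 7 = \left(-3\right) 3 \cdot 40 \left(-6\right) 21 = \left(-9\right) \left(-240\right) 21 = 2160 \cdot 21 = 45360$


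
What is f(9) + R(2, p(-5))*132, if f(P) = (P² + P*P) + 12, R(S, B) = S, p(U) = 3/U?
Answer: 438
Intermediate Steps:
f(P) = 12 + 2*P² (f(P) = (P² + P²) + 12 = 2*P² + 12 = 12 + 2*P²)
f(9) + R(2, p(-5))*132 = (12 + 2*9²) + 2*132 = (12 + 2*81) + 264 = (12 + 162) + 264 = 174 + 264 = 438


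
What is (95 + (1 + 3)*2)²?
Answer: 10609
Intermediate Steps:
(95 + (1 + 3)*2)² = (95 + 4*2)² = (95 + 8)² = 103² = 10609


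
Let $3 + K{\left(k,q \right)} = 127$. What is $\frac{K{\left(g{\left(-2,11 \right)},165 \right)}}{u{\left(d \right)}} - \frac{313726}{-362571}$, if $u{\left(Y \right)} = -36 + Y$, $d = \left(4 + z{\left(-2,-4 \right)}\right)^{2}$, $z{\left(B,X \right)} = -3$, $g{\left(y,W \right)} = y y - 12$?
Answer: $- \frac{33978394}{12689985} \approx -2.6776$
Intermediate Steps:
$g{\left(y,W \right)} = -12 + y^{2}$ ($g{\left(y,W \right)} = y^{2} - 12 = -12 + y^{2}$)
$K{\left(k,q \right)} = 124$ ($K{\left(k,q \right)} = -3 + 127 = 124$)
$d = 1$ ($d = \left(4 - 3\right)^{2} = 1^{2} = 1$)
$\frac{K{\left(g{\left(-2,11 \right)},165 \right)}}{u{\left(d \right)}} - \frac{313726}{-362571} = \frac{124}{-36 + 1} - \frac{313726}{-362571} = \frac{124}{-35} - - \frac{313726}{362571} = 124 \left(- \frac{1}{35}\right) + \frac{313726}{362571} = - \frac{124}{35} + \frac{313726}{362571} = - \frac{33978394}{12689985}$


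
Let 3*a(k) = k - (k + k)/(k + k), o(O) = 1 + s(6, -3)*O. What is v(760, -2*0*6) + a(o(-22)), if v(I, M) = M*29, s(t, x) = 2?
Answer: -44/3 ≈ -14.667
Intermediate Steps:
v(I, M) = 29*M
o(O) = 1 + 2*O
a(k) = -1/3 + k/3 (a(k) = (k - (k + k)/(k + k))/3 = (k - 2*k/(2*k))/3 = (k - 2*k*1/(2*k))/3 = (k - 1*1)/3 = (k - 1)/3 = (-1 + k)/3 = -1/3 + k/3)
v(760, -2*0*6) + a(o(-22)) = 29*(-2*0*6) + (-1/3 + (1 + 2*(-22))/3) = 29*(0*6) + (-1/3 + (1 - 44)/3) = 29*0 + (-1/3 + (1/3)*(-43)) = 0 + (-1/3 - 43/3) = 0 - 44/3 = -44/3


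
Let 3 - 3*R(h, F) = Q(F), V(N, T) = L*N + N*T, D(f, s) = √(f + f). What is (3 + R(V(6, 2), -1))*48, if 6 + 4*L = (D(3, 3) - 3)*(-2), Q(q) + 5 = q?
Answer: 288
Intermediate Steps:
Q(q) = -5 + q
D(f, s) = √2*√f (D(f, s) = √(2*f) = √2*√f)
L = -√6/2 (L = -3/2 + ((√2*√3 - 3)*(-2))/4 = -3/2 + ((√6 - 3)*(-2))/4 = -3/2 + ((-3 + √6)*(-2))/4 = -3/2 + (6 - 2*√6)/4 = -3/2 + (3/2 - √6/2) = -√6/2 ≈ -1.2247)
V(N, T) = N*T - N*√6/2 (V(N, T) = (-√6/2)*N + N*T = -N*√6/2 + N*T = N*T - N*√6/2)
R(h, F) = 8/3 - F/3 (R(h, F) = 1 - (-5 + F)/3 = 1 + (5/3 - F/3) = 8/3 - F/3)
(3 + R(V(6, 2), -1))*48 = (3 + (8/3 - ⅓*(-1)))*48 = (3 + (8/3 + ⅓))*48 = (3 + 3)*48 = 6*48 = 288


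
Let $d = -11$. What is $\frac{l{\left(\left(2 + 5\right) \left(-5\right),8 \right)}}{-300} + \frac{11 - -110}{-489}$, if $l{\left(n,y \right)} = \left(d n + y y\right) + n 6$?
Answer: $- \frac{17019}{16300} \approx -1.0441$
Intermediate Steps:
$l{\left(n,y \right)} = y^{2} - 5 n$ ($l{\left(n,y \right)} = \left(- 11 n + y y\right) + n 6 = \left(- 11 n + y^{2}\right) + 6 n = \left(y^{2} - 11 n\right) + 6 n = y^{2} - 5 n$)
$\frac{l{\left(\left(2 + 5\right) \left(-5\right),8 \right)}}{-300} + \frac{11 - -110}{-489} = \frac{8^{2} - 5 \left(2 + 5\right) \left(-5\right)}{-300} + \frac{11 - -110}{-489} = \left(64 - 5 \cdot 7 \left(-5\right)\right) \left(- \frac{1}{300}\right) + \left(11 + 110\right) \left(- \frac{1}{489}\right) = \left(64 - -175\right) \left(- \frac{1}{300}\right) + 121 \left(- \frac{1}{489}\right) = \left(64 + 175\right) \left(- \frac{1}{300}\right) - \frac{121}{489} = 239 \left(- \frac{1}{300}\right) - \frac{121}{489} = - \frac{239}{300} - \frac{121}{489} = - \frac{17019}{16300}$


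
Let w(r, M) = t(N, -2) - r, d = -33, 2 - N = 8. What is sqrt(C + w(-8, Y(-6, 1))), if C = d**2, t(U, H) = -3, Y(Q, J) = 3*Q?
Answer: sqrt(1094) ≈ 33.076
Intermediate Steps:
N = -6 (N = 2 - 1*8 = 2 - 8 = -6)
w(r, M) = -3 - r
C = 1089 (C = (-33)**2 = 1089)
sqrt(C + w(-8, Y(-6, 1))) = sqrt(1089 + (-3 - 1*(-8))) = sqrt(1089 + (-3 + 8)) = sqrt(1089 + 5) = sqrt(1094)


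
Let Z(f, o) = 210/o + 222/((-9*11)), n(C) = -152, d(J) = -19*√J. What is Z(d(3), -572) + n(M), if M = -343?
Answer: -132655/858 ≈ -154.61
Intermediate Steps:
Z(f, o) = -74/33 + 210/o (Z(f, o) = 210/o + 222/(-99) = 210/o + 222*(-1/99) = 210/o - 74/33 = -74/33 + 210/o)
Z(d(3), -572) + n(M) = (-74/33 + 210/(-572)) - 152 = (-74/33 + 210*(-1/572)) - 152 = (-74/33 - 105/286) - 152 = -2239/858 - 152 = -132655/858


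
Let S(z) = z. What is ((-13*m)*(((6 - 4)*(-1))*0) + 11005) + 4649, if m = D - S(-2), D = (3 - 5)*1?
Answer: 15654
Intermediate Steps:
D = -2 (D = -2*1 = -2)
m = 0 (m = -2 - 1*(-2) = -2 + 2 = 0)
((-13*m)*(((6 - 4)*(-1))*0) + 11005) + 4649 = ((-13*0)*(((6 - 4)*(-1))*0) + 11005) + 4649 = (0*((2*(-1))*0) + 11005) + 4649 = (0*(-2*0) + 11005) + 4649 = (0*0 + 11005) + 4649 = (0 + 11005) + 4649 = 11005 + 4649 = 15654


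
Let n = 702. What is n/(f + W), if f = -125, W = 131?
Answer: 117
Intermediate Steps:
n/(f + W) = 702/(-125 + 131) = 702/6 = 702*(⅙) = 117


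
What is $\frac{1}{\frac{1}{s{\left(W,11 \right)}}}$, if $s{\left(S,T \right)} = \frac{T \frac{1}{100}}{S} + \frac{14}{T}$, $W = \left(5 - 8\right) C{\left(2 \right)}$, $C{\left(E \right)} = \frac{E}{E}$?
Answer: $\frac{4079}{3300} \approx 1.2361$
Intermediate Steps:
$C{\left(E \right)} = 1$
$W = -3$ ($W = \left(5 - 8\right) 1 = \left(-3\right) 1 = -3$)
$s{\left(S,T \right)} = \frac{14}{T} + \frac{T}{100 S}$ ($s{\left(S,T \right)} = \frac{T \frac{1}{100}}{S} + \frac{14}{T} = \frac{\frac{1}{100} T}{S} + \frac{14}{T} = \frac{T}{100 S} + \frac{14}{T} = \frac{14}{T} + \frac{T}{100 S}$)
$\frac{1}{\frac{1}{s{\left(W,11 \right)}}} = \frac{1}{\frac{1}{\frac{14}{11} + \frac{1}{100} \cdot 11 \frac{1}{-3}}} = \frac{1}{\frac{1}{14 \cdot \frac{1}{11} + \frac{1}{100} \cdot 11 \left(- \frac{1}{3}\right)}} = \frac{1}{\frac{1}{\frac{14}{11} - \frac{11}{300}}} = \frac{1}{\frac{1}{\frac{4079}{3300}}} = \frac{1}{\frac{3300}{4079}} = \frac{4079}{3300}$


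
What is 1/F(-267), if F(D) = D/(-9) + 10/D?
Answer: 89/2637 ≈ 0.033750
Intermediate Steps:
F(D) = 10/D - D/9 (F(D) = D*(-⅑) + 10/D = -D/9 + 10/D = 10/D - D/9)
1/F(-267) = 1/(10/(-267) - ⅑*(-267)) = 1/(10*(-1/267) + 89/3) = 1/(-10/267 + 89/3) = 1/(2637/89) = 89/2637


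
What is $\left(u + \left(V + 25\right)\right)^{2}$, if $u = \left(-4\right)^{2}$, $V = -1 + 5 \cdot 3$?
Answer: $3025$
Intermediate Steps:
$V = 14$ ($V = -1 + 15 = 14$)
$u = 16$
$\left(u + \left(V + 25\right)\right)^{2} = \left(16 + \left(14 + 25\right)\right)^{2} = \left(16 + 39\right)^{2} = 55^{2} = 3025$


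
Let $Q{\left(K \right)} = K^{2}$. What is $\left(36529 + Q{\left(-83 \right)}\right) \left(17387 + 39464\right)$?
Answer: $2468356718$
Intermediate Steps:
$\left(36529 + Q{\left(-83 \right)}\right) \left(17387 + 39464\right) = \left(36529 + \left(-83\right)^{2}\right) \left(17387 + 39464\right) = \left(36529 + 6889\right) 56851 = 43418 \cdot 56851 = 2468356718$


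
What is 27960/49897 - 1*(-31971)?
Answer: 1595284947/49897 ≈ 31972.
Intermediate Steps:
27960/49897 - 1*(-31971) = 27960*(1/49897) + 31971 = 27960/49897 + 31971 = 1595284947/49897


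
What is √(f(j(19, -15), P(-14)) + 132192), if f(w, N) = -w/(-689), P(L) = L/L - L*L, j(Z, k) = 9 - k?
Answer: 2*√15688583742/689 ≈ 363.58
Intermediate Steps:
P(L) = 1 - L²
f(w, N) = w/689 (f(w, N) = -w*(-1)/689 = -(-1)*w/689 = w/689)
√(f(j(19, -15), P(-14)) + 132192) = √((9 - 1*(-15))/689 + 132192) = √((9 + 15)/689 + 132192) = √((1/689)*24 + 132192) = √(24/689 + 132192) = √(91080312/689) = 2*√15688583742/689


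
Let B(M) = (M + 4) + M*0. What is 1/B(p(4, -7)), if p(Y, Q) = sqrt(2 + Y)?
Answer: 2/5 - sqrt(6)/10 ≈ 0.15505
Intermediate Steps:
B(M) = 4 + M (B(M) = (4 + M) + 0 = 4 + M)
1/B(p(4, -7)) = 1/(4 + sqrt(2 + 4)) = 1/(4 + sqrt(6))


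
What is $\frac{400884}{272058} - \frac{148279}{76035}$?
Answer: $- \frac{1643212207}{3447655005} \approx -0.47662$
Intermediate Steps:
$\frac{400884}{272058} - \frac{148279}{76035} = 400884 \cdot \frac{1}{272058} - \frac{148279}{76035} = \frac{66814}{45343} - \frac{148279}{76035} = - \frac{1643212207}{3447655005}$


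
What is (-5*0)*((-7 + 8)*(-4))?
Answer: 0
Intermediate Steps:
(-5*0)*((-7 + 8)*(-4)) = 0*(1*(-4)) = 0*(-4) = 0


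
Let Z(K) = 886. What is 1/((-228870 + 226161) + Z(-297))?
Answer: -1/1823 ≈ -0.00054855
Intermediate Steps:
1/((-228870 + 226161) + Z(-297)) = 1/((-228870 + 226161) + 886) = 1/(-2709 + 886) = 1/(-1823) = -1/1823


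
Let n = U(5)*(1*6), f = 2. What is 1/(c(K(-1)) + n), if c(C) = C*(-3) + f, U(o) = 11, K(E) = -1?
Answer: 1/71 ≈ 0.014085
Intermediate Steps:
c(C) = 2 - 3*C (c(C) = C*(-3) + 2 = -3*C + 2 = 2 - 3*C)
n = 66 (n = 11*(1*6) = 11*6 = 66)
1/(c(K(-1)) + n) = 1/((2 - 3*(-1)) + 66) = 1/((2 + 3) + 66) = 1/(5 + 66) = 1/71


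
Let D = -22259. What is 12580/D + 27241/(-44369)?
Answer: -1164519439/987609571 ≈ -1.1791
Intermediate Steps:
12580/D + 27241/(-44369) = 12580/(-22259) + 27241/(-44369) = 12580*(-1/22259) + 27241*(-1/44369) = -12580/22259 - 27241/44369 = -1164519439/987609571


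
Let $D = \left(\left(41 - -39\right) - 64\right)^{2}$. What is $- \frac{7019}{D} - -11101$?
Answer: $\frac{2834837}{256} \approx 11074.0$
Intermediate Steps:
$D = 256$ ($D = \left(\left(41 + 39\right) - 64\right)^{2} = \left(80 - 64\right)^{2} = 16^{2} = 256$)
$- \frac{7019}{D} - -11101 = - \frac{7019}{256} - -11101 = \left(-7019\right) \frac{1}{256} + 11101 = - \frac{7019}{256} + 11101 = \frac{2834837}{256}$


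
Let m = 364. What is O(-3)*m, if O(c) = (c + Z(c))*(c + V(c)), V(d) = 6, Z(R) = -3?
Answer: -6552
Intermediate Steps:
O(c) = (-3 + c)*(6 + c) (O(c) = (c - 3)*(c + 6) = (-3 + c)*(6 + c))
O(-3)*m = (-18 + (-3)² + 3*(-3))*364 = (-18 + 9 - 9)*364 = -18*364 = -6552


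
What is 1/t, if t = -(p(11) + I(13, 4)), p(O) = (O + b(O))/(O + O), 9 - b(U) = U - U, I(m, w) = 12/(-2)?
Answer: 11/56 ≈ 0.19643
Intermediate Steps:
I(m, w) = -6 (I(m, w) = 12*(-½) = -6)
b(U) = 9 (b(U) = 9 - (U - U) = 9 - 1*0 = 9 + 0 = 9)
p(O) = (9 + O)/(2*O) (p(O) = (O + 9)/(O + O) = (9 + O)/((2*O)) = (9 + O)*(1/(2*O)) = (9 + O)/(2*O))
t = 56/11 (t = -((½)*(9 + 11)/11 - 6) = -((½)*(1/11)*20 - 6) = -(10/11 - 6) = -1*(-56/11) = 56/11 ≈ 5.0909)
1/t = 1/(56/11) = 11/56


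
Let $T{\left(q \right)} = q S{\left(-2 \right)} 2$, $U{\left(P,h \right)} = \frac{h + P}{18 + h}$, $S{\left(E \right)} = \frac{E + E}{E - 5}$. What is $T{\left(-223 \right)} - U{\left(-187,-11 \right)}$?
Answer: $- \frac{1586}{7} \approx -226.57$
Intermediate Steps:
$S{\left(E \right)} = \frac{2 E}{-5 + E}$
$U{\left(P,h \right)} = \frac{P + h}{18 + h}$
$T{\left(q \right)} = \frac{8 q}{7}$ ($T{\left(q \right)} = q 2 \left(-2\right) \frac{1}{-5 - 2} \cdot 2 = q 2 \left(-2\right) \frac{1}{-7} \cdot 2 = q 2 \left(-2\right) \left(- \frac{1}{7}\right) 2 = q \frac{4}{7} \cdot 2 = \frac{4 q}{7} \cdot 2 = \frac{8 q}{7}$)
$T{\left(-223 \right)} - U{\left(-187,-11 \right)} = \frac{8}{7} \left(-223\right) - \frac{-187 - 11}{18 - 11} = - \frac{1784}{7} - \frac{1}{7} \left(-198\right) = - \frac{1784}{7} - - \frac{198}{7} = - \frac{1784}{7} + \frac{198}{7} = - \frac{1586}{7}$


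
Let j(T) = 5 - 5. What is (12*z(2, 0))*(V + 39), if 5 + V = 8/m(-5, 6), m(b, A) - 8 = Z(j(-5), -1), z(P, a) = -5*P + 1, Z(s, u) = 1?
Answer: -3768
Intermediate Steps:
j(T) = 0
z(P, a) = 1 - 5*P
m(b, A) = 9 (m(b, A) = 8 + 1 = 9)
V = -37/9 (V = -5 + 8/9 = -37/9 ≈ -4.1111)
(12*z(2, 0))*(V + 39) = (12*(1 - 5*2))*(-37/9 + 39) = (12*(1 - 10))*(314/9) = (12*(-9))*(314/9) = -108*314/9 = -3768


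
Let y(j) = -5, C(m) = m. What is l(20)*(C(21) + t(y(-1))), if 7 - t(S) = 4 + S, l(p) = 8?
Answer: 232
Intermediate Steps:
t(S) = 3 - S (t(S) = 7 - (4 + S) = 7 + (-4 - S) = 3 - S)
l(20)*(C(21) + t(y(-1))) = 8*(21 + (3 - 1*(-5))) = 8*(21 + (3 + 5)) = 8*(21 + 8) = 8*29 = 232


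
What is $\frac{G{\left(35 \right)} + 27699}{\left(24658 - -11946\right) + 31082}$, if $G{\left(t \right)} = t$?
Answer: $\frac{13867}{33843} \approx 0.40975$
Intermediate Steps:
$\frac{G{\left(35 \right)} + 27699}{\left(24658 - -11946\right) + 31082} = \frac{35 + 27699}{\left(24658 - -11946\right) + 31082} = \frac{27734}{\left(24658 + 11946\right) + 31082} = \frac{27734}{36604 + 31082} = \frac{27734}{67686} = 27734 \cdot \frac{1}{67686} = \frac{13867}{33843}$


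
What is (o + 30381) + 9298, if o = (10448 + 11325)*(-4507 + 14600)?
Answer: 219794568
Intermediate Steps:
o = 219754889 (o = 21773*10093 = 219754889)
(o + 30381) + 9298 = (219754889 + 30381) + 9298 = 219785270 + 9298 = 219794568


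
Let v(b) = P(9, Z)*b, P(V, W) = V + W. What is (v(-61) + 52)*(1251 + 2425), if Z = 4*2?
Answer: -3620860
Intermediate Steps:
Z = 8
v(b) = 17*b (v(b) = (9 + 8)*b = 17*b)
(v(-61) + 52)*(1251 + 2425) = (17*(-61) + 52)*(1251 + 2425) = (-1037 + 52)*3676 = -985*3676 = -3620860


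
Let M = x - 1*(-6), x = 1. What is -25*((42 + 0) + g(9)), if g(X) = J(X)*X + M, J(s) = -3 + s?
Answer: -2575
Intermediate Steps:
M = 7 (M = 1 - 1*(-6) = 1 + 6 = 7)
g(X) = 7 + X*(-3 + X) (g(X) = (-3 + X)*X + 7 = X*(-3 + X) + 7 = 7 + X*(-3 + X))
-25*((42 + 0) + g(9)) = -25*((42 + 0) + (7 + 9*(-3 + 9))) = -25*(42 + (7 + 9*6)) = -25*(42 + (7 + 54)) = -25*(42 + 61) = -25*103 = -2575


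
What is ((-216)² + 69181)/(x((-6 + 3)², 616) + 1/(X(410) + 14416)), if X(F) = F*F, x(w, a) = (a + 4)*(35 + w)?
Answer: 21142105892/4979036481 ≈ 4.2462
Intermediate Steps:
x(w, a) = (4 + a)*(35 + w)
X(F) = F²
((-216)² + 69181)/(x((-6 + 3)², 616) + 1/(X(410) + 14416)) = ((-216)² + 69181)/((140 + 4*(-6 + 3)² + 35*616 + 616*(-6 + 3)²) + 1/(410² + 14416)) = (46656 + 69181)/((140 + 4*(-3)² + 21560 + 616*(-3)²) + 1/(168100 + 14416)) = 115837/((140 + 4*9 + 21560 + 616*9) + 1/182516) = 115837/((140 + 36 + 21560 + 5544) + 1/182516) = 115837/(27280 + 1/182516) = 115837/(4979036481/182516) = 115837*(182516/4979036481) = 21142105892/4979036481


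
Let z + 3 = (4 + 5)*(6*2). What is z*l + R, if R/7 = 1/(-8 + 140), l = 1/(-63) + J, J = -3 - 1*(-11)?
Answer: 36889/44 ≈ 838.39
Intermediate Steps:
J = 8 (J = -3 + 11 = 8)
l = 503/63 (l = 1/(-63) + 8 = -1/63 + 8 = 503/63 ≈ 7.9841)
R = 7/132 (R = 7/(-8 + 140) = 7/132 ≈ 0.053030)
z = 105 (z = -3 + (4 + 5)*(6*2) = -3 + 9*12 = -3 + 108 = 105)
z*l + R = 105*(503/63) + 7/132 = 2515/3 + 7/132 = 36889/44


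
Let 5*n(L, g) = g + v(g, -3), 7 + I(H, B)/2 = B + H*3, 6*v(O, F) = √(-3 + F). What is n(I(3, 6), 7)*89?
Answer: 623/5 + 89*I*√6/30 ≈ 124.6 + 7.2668*I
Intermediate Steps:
v(O, F) = √(-3 + F)/6
I(H, B) = -14 + 2*B + 6*H (I(H, B) = -14 + 2*(B + H*3) = -14 + 2*(B + 3*H) = -14 + (2*B + 6*H) = -14 + 2*B + 6*H)
n(L, g) = g/5 + I*√6/30 (n(L, g) = (g + √(-3 - 3)/6)/5 = (g + √(-6)/6)/5 = (g + (I*√6)/6)/5 = (g + I*√6/6)/5 = g/5 + I*√6/30)
n(I(3, 6), 7)*89 = ((⅕)*7 + I*√6/30)*89 = (7/5 + I*√6/30)*89 = 623/5 + 89*I*√6/30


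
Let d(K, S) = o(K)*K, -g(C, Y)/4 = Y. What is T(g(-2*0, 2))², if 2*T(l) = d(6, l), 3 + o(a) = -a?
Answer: 729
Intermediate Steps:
o(a) = -3 - a
g(C, Y) = -4*Y
d(K, S) = K*(-3 - K) (d(K, S) = (-3 - K)*K = K*(-3 - K))
T(l) = -27 (T(l) = (-1*6*(3 + 6))/2 = (-1*6*9)/2 = (½)*(-54) = -27)
T(g(-2*0, 2))² = (-27)² = 729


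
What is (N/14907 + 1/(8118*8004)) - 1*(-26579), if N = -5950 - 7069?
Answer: 8581228971087385/322868089368 ≈ 26578.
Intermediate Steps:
N = -13019
(N/14907 + 1/(8118*8004)) - 1*(-26579) = (-13019/14907 + 1/(8118*8004)) - 1*(-26579) = (-13019*1/14907 + (1/8118)*(1/8004)) + 26579 = (-13019/14907 + 1/64976472) + 26579 = -281976224687/322868089368 + 26579 = 8581228971087385/322868089368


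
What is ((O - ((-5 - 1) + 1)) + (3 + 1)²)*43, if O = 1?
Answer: 946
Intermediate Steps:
((O - ((-5 - 1) + 1)) + (3 + 1)²)*43 = ((1 - ((-5 - 1) + 1)) + (3 + 1)²)*43 = ((1 - (-6 + 1)) + 4²)*43 = ((1 - 1*(-5)) + 16)*43 = ((1 + 5) + 16)*43 = (6 + 16)*43 = 22*43 = 946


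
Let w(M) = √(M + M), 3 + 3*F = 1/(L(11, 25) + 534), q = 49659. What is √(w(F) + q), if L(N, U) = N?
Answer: √(132749680275 + 3270*I*√1335795)/1635 ≈ 222.84 + 0.0031721*I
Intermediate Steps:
F = -1634/1635 (F = -1 + 1/(3*(11 + 534)) = -1 + (⅓)/545 = -1 + (⅓)*(1/545) = -1 + 1/1635 = -1634/1635 ≈ -0.99939)
w(M) = √2*√M (w(M) = √(2*M) = √2*√M)
√(w(F) + q) = √(√2*√(-1634/1635) + 49659) = √(√2*(I*√2671590/1635) + 49659) = √(2*I*√1335795/1635 + 49659) = √(49659 + 2*I*√1335795/1635)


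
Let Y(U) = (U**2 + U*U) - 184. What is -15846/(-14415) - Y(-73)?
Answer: -50322288/4805 ≈ -10473.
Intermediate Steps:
Y(U) = -184 + 2*U**2 (Y(U) = (U**2 + U**2) - 184 = 2*U**2 - 184 = -184 + 2*U**2)
-15846/(-14415) - Y(-73) = -15846/(-14415) - (-184 + 2*(-73)**2) = -15846*(-1/14415) - (-184 + 2*5329) = 5282/4805 - (-184 + 10658) = 5282/4805 - 1*10474 = 5282/4805 - 10474 = -50322288/4805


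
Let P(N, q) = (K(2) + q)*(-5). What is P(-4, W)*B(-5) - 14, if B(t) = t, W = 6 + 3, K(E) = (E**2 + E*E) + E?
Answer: 461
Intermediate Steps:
K(E) = E + 2*E**2 (K(E) = (E**2 + E**2) + E = 2*E**2 + E = E + 2*E**2)
W = 9
P(N, q) = -50 - 5*q (P(N, q) = (2*(1 + 2*2) + q)*(-5) = (2*(1 + 4) + q)*(-5) = (2*5 + q)*(-5) = (10 + q)*(-5) = -50 - 5*q)
P(-4, W)*B(-5) - 14 = (-50 - 5*9)*(-5) - 14 = (-50 - 45)*(-5) - 14 = -95*(-5) - 14 = 475 - 14 = 461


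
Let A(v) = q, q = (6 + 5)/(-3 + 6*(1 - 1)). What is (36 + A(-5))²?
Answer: 9409/9 ≈ 1045.4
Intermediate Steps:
q = -11/3 (q = 11/(-3 + 6*0) = 11/(-3 + 0) = 11/(-3) = 11*(-⅓) = -11/3 ≈ -3.6667)
A(v) = -11/3
(36 + A(-5))² = (36 - 11/3)² = (97/3)² = 9409/9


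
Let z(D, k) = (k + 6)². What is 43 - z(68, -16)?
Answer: -57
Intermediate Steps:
z(D, k) = (6 + k)²
43 - z(68, -16) = 43 - (6 - 16)² = 43 - 1*(-10)² = 43 - 1*100 = 43 - 100 = -57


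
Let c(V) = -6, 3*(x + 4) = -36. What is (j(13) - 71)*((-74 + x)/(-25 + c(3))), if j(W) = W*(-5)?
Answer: -12240/31 ≈ -394.84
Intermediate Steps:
x = -16 (x = -4 + (⅓)*(-36) = -4 - 12 = -16)
j(W) = -5*W
(j(13) - 71)*((-74 + x)/(-25 + c(3))) = (-5*13 - 71)*((-74 - 16)/(-25 - 6)) = (-65 - 71)*(-90/(-31)) = -(-12240)*(-1)/31 = -136*90/31 = -12240/31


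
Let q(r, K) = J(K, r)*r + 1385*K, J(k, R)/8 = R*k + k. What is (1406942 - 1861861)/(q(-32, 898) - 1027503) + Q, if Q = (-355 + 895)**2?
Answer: 2141146903081/7342755 ≈ 2.9160e+5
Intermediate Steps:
J(k, R) = 8*k + 8*R*k (J(k, R) = 8*(R*k + k) = 8*(k + R*k) = 8*k + 8*R*k)
q(r, K) = 1385*K + 8*K*r*(1 + r) (q(r, K) = (8*K*(1 + r))*r + 1385*K = 8*K*r*(1 + r) + 1385*K = 1385*K + 8*K*r*(1 + r))
Q = 291600 (Q = 540**2 = 291600)
(1406942 - 1861861)/(q(-32, 898) - 1027503) + Q = (1406942 - 1861861)/(898*(1385 + 8*(-32)*(1 - 32)) - 1027503) + 291600 = -454919/(898*(1385 + 8*(-32)*(-31)) - 1027503) + 291600 = -454919/(898*(1385 + 7936) - 1027503) + 291600 = -454919/(898*9321 - 1027503) + 291600 = -454919/(8370258 - 1027503) + 291600 = -454919/7342755 + 291600 = 2141146903081/7342755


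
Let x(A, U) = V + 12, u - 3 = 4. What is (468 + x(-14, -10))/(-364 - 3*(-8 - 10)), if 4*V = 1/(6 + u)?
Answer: -24961/16120 ≈ -1.5484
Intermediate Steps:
u = 7 (u = 3 + 4 = 7)
V = 1/52 (V = 1/(4*(6 + 7)) = (1/4)/13 = (1/4)*(1/13) = 1/52 ≈ 0.019231)
x(A, U) = 625/52 (x(A, U) = 1/52 + 12 = 625/52)
(468 + x(-14, -10))/(-364 - 3*(-8 - 10)) = (468 + 625/52)/(-364 - 3*(-8 - 10)) = 24961/(52*(-364 - 3*(-18))) = 24961/(52*(-364 + 54)) = (24961/52)/(-310) = (24961/52)*(-1/310) = -24961/16120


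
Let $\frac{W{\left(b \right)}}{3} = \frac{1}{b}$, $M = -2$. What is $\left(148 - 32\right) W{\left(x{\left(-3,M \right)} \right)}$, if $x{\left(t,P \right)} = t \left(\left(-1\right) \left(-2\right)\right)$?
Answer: $-58$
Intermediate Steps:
$x{\left(t,P \right)} = 2 t$ ($x{\left(t,P \right)} = t 2 = 2 t$)
$W{\left(b \right)} = \frac{3}{b}$
$\left(148 - 32\right) W{\left(x{\left(-3,M \right)} \right)} = \left(148 - 32\right) \frac{3}{2 \left(-3\right)} = 116 \frac{3}{-6} = 116 \cdot 3 \left(- \frac{1}{6}\right) = 116 \left(- \frac{1}{2}\right) = -58$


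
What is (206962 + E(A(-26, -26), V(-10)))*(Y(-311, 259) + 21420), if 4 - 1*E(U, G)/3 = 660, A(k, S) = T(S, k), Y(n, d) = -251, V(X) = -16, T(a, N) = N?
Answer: 4339517986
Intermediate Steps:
A(k, S) = k
E(U, G) = -1968 (E(U, G) = 12 - 3*660 = 12 - 1980 = -1968)
(206962 + E(A(-26, -26), V(-10)))*(Y(-311, 259) + 21420) = (206962 - 1968)*(-251 + 21420) = 204994*21169 = 4339517986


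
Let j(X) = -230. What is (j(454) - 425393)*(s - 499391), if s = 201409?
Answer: 126827992786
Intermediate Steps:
(j(454) - 425393)*(s - 499391) = (-230 - 425393)*(201409 - 499391) = -425623*(-297982) = 126827992786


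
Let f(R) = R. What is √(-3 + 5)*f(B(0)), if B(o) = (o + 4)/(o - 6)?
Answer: -2*√2/3 ≈ -0.94281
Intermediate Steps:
B(o) = (4 + o)/(-6 + o)
√(-3 + 5)*f(B(0)) = √(-3 + 5)*((4 + 0)/(-6 + 0)) = √2*(4/(-6)) = √2*(-⅙*4) = √2*(-⅔) = -2*√2/3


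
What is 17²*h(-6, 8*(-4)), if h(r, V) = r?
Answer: -1734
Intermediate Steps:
17²*h(-6, 8*(-4)) = 17²*(-6) = 289*(-6) = -1734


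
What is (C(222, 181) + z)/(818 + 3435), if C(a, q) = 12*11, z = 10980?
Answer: 11112/4253 ≈ 2.6127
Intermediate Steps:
C(a, q) = 132
(C(222, 181) + z)/(818 + 3435) = (132 + 10980)/(818 + 3435) = 11112/4253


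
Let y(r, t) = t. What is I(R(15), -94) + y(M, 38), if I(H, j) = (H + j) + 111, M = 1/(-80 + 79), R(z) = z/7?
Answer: 400/7 ≈ 57.143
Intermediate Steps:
R(z) = z/7 (R(z) = z*(⅐) = z/7)
M = -1 (M = 1/(-1) = -1)
I(H, j) = 111 + H + j
I(R(15), -94) + y(M, 38) = (111 + (⅐)*15 - 94) + 38 = (111 + 15/7 - 94) + 38 = 134/7 + 38 = 400/7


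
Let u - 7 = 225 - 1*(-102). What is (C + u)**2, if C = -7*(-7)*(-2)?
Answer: 55696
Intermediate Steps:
u = 334 (u = 7 + (225 - 1*(-102)) = 7 + (225 + 102) = 7 + 327 = 334)
C = -98 (C = 49*(-2) = -98)
(C + u)**2 = (-98 + 334)**2 = 236**2 = 55696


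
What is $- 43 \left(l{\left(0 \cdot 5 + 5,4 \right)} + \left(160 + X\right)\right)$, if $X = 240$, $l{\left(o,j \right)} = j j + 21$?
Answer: $-18791$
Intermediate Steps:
$l{\left(o,j \right)} = 21 + j^{2}$ ($l{\left(o,j \right)} = j^{2} + 21 = 21 + j^{2}$)
$- 43 \left(l{\left(0 \cdot 5 + 5,4 \right)} + \left(160 + X\right)\right) = - 43 \left(\left(21 + 4^{2}\right) + \left(160 + 240\right)\right) = - 43 \left(\left(21 + 16\right) + 400\right) = - 43 \left(37 + 400\right) = \left(-43\right) 437 = -18791$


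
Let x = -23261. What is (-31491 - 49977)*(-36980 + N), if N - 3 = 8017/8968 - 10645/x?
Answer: 157096620634496733/52151162 ≈ 3.0123e+9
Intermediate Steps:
N = 907761741/208604648 (N = 3 + (8017/8968 - 10645/(-23261)) = 3 + (8017*(1/8968) - 10645*(-1/23261)) = 3 + (8017/8968 + 10645/23261) = 3 + 281947797/208604648 = 907761741/208604648 ≈ 4.3516)
(-31491 - 49977)*(-36980 + N) = (-31491 - 49977)*(-36980 + 907761741/208604648) = -81468*(-7713292121299/208604648) = 157096620634496733/52151162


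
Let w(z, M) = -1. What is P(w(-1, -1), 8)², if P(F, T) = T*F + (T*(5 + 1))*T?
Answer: 141376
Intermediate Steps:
P(F, T) = 6*T² + F*T (P(F, T) = F*T + (T*6)*T = F*T + (6*T)*T = F*T + 6*T² = 6*T² + F*T)
P(w(-1, -1), 8)² = (8*(-1 + 6*8))² = (8*(-1 + 48))² = (8*47)² = 376² = 141376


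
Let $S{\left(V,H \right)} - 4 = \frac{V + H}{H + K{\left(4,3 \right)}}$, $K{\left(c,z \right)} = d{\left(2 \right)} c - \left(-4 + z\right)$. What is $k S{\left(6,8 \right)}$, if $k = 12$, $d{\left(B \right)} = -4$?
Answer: $24$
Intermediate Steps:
$K{\left(c,z \right)} = 4 - z - 4 c$ ($K{\left(c,z \right)} = - 4 c - \left(-4 + z\right) = 4 - z - 4 c$)
$S{\left(V,H \right)} = 4 + \frac{H + V}{-15 + H}$ ($S{\left(V,H \right)} = 4 + \frac{V + H}{H - 15} = 4 + \frac{H + V}{H - 15} = 4 + \frac{H + V}{-15 + H}$)
$k S{\left(6,8 \right)} = 12 \frac{-60 + 6 + 5 \cdot 8}{-15 + 8} = 12 \frac{-60 + 6 + 40}{-7} = 12 \left(\left(- \frac{1}{7}\right) \left(-14\right)\right) = 12 \cdot 2 = 24$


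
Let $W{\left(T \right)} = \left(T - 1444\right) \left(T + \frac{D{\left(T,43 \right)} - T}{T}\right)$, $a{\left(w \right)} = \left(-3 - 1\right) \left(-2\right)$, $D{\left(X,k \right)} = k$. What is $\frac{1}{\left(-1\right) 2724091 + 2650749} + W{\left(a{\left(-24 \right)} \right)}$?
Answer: $- \frac{651662006}{36671} \approx -17771.0$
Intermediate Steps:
$a{\left(w \right)} = 8$ ($a{\left(w \right)} = \left(-4\right) \left(-2\right) = 8$)
$W{\left(T \right)} = \left(-1444 + T\right) \left(T + \frac{43 - T}{T}\right)$ ($W{\left(T \right)} = \left(T - 1444\right) \left(T + \frac{43 - T}{T}\right) = \left(-1444 + T\right) \left(T + \frac{43 - T}{T}\right)$)
$\frac{1}{\left(-1\right) 2724091 + 2650749} + W{\left(a{\left(-24 \right)} \right)} = \frac{1}{\left(-1\right) 2724091 + 2650749} + \left(1487 + 8^{2} - \frac{62092}{8} - 11560\right) = \frac{1}{-2724091 + 2650749} + \left(1487 + 64 - \frac{15523}{2} - 11560\right) = \frac{1}{-73342} + \left(1487 + 64 - \frac{15523}{2} - 11560\right) = - \frac{1}{73342} - \frac{35541}{2} = - \frac{651662006}{36671}$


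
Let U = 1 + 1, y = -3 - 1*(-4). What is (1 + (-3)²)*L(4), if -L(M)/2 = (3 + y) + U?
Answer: -120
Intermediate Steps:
y = 1 (y = -3 + 4 = 1)
U = 2
L(M) = -12 (L(M) = -2*((3 + 1) + 2) = -2*(4 + 2) = -2*6 = -12)
(1 + (-3)²)*L(4) = (1 + (-3)²)*(-12) = (1 + 9)*(-12) = 10*(-12) = -120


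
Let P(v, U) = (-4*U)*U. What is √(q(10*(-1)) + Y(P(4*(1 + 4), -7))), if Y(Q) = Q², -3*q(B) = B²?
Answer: 2*√86361/3 ≈ 195.92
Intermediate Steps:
P(v, U) = -4*U²
q(B) = -B²/3
√(q(10*(-1)) + Y(P(4*(1 + 4), -7))) = √(-(10*(-1))²/3 + (-4*(-7)²)²) = √(-⅓*(-10)² + (-4*49)²) = √(-⅓*100 + (-196)²) = √(-100/3 + 38416) = √(115148/3) = 2*√86361/3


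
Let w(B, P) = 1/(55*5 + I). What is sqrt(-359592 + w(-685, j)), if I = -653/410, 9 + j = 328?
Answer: I*sqrt(4518538600417358)/112097 ≈ 599.66*I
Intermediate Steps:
j = 319 (j = -9 + 328 = 319)
I = -653/410 (I = -653*1/410 = -653/410 ≈ -1.5927)
w(B, P) = 410/112097 (w(B, P) = 1/(55*5 - 653/410) = 1/(275 - 653/410) = 1/(112097/410) = 410/112097)
sqrt(-359592 + w(-685, j)) = sqrt(-359592 + 410/112097) = sqrt(-40309184014/112097) = I*sqrt(4518538600417358)/112097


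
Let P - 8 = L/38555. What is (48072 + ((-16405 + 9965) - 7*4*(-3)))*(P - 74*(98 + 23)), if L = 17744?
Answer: -14387651750776/38555 ≈ -3.7317e+8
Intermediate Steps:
P = 326184/38555 (P = 8 + 17744/38555 = 326184/38555 ≈ 8.4602)
(48072 + ((-16405 + 9965) - 7*4*(-3)))*(P - 74*(98 + 23)) = (48072 + ((-16405 + 9965) - 7*4*(-3)))*(326184/38555 - 74*(98 + 23)) = (48072 + (-6440 - 28*(-3)))*(326184/38555 - 74*121) = (48072 + (-6440 + 84))*(326184/38555 - 8954) = (48072 - 6356)*(-344895286/38555) = 41716*(-344895286/38555) = -14387651750776/38555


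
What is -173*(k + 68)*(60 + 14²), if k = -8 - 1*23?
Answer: -1638656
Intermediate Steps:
k = -31 (k = -8 - 23 = -31)
-173*(k + 68)*(60 + 14²) = -173*(-31 + 68)*(60 + 14²) = -6401*(60 + 196) = -6401*256 = -173*9472 = -1638656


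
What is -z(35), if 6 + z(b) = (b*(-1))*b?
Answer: 1231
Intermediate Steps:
z(b) = -6 - b² (z(b) = -6 + (b*(-1))*b = -6 + (-b)*b = -6 - b²)
-z(35) = -(-6 - 1*35²) = -(-6 - 1*1225) = -(-6 - 1225) = -1*(-1231) = 1231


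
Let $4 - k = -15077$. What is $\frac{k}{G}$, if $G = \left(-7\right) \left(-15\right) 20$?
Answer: $\frac{5027}{700} \approx 7.1814$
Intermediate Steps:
$k = 15081$ ($k = 4 - -15077 = 4 + 15077 = 15081$)
$G = 2100$ ($G = 105 \cdot 20 = 2100$)
$\frac{k}{G} = \frac{15081}{2100} = 15081 \cdot \frac{1}{2100} = \frac{5027}{700}$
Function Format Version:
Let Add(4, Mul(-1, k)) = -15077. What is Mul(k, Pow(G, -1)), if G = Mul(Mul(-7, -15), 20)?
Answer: Rational(5027, 700) ≈ 7.1814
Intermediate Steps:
k = 15081 (k = Add(4, Mul(-1, -15077)) = Add(4, 15077) = 15081)
G = 2100 (G = Mul(105, 20) = 2100)
Mul(k, Pow(G, -1)) = Mul(15081, Pow(2100, -1)) = Mul(15081, Rational(1, 2100)) = Rational(5027, 700)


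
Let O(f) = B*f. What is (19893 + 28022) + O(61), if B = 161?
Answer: 57736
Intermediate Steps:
O(f) = 161*f
(19893 + 28022) + O(61) = (19893 + 28022) + 161*61 = 47915 + 9821 = 57736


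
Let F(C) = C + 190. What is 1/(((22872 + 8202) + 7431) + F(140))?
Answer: 1/38835 ≈ 2.5750e-5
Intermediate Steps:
F(C) = 190 + C
1/(((22872 + 8202) + 7431) + F(140)) = 1/(((22872 + 8202) + 7431) + (190 + 140)) = 1/((31074 + 7431) + 330) = 1/(38505 + 330) = 1/38835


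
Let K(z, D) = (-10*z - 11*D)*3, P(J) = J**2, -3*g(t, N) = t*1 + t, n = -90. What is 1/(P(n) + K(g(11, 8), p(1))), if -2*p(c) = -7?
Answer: 2/16409 ≈ 0.00012188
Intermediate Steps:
g(t, N) = -2*t/3 (g(t, N) = -(t*1 + t)/3 = -(t + t)/3 = -2*t/3)
p(c) = 7/2 (p(c) = -1/2*(-7) = 7/2)
K(z, D) = -33*D - 30*z (K(z, D) = (-11*D - 10*z)*3 = -33*D - 30*z)
1/(P(n) + K(g(11, 8), p(1))) = 1/((-90)**2 + (-33*7/2 - (-20)*11)) = 1/(8100 + (-231/2 - 30*(-22/3))) = 1/(8100 + (-231/2 + 220)) = 1/(8100 + 209/2) = 1/(16409/2) = 2/16409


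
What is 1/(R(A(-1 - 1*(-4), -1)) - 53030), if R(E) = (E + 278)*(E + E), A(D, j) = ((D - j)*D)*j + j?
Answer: -1/59920 ≈ -1.6689e-5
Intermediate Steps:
A(D, j) = j + D*j*(D - j) (A(D, j) = (D*(D - j))*j + j = D*j*(D - j) + j = j + D*j*(D - j))
R(E) = 2*E*(278 + E) (R(E) = (278 + E)*(2*E) = 2*E*(278 + E))
1/(R(A(-1 - 1*(-4), -1)) - 53030) = 1/(2*(-(1 + (-1 - 1*(-4))² - 1*(-1 - 1*(-4))*(-1)))*(278 - (1 + (-1 - 1*(-4))² - 1*(-1 - 1*(-4))*(-1))) - 53030) = 1/(2*(-(1 + (-1 + 4)² - 1*(-1 + 4)*(-1)))*(278 - (1 + (-1 + 4)² - 1*(-1 + 4)*(-1))) - 53030) = 1/(2*(-(1 + 3² - 1*3*(-1)))*(278 - (1 + 3² - 1*3*(-1))) - 53030) = 1/(2*(-(1 + 9 + 3))*(278 - (1 + 9 + 3)) - 53030) = 1/(2*(-1*13)*(278 - 1*13) - 53030) = 1/(2*(-13)*(278 - 13) - 53030) = 1/(2*(-13)*265 - 53030) = 1/(-6890 - 53030) = 1/(-59920) = -1/59920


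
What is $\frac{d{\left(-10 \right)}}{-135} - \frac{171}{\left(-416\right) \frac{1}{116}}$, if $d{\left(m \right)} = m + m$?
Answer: $\frac{134309}{2808} \approx 47.831$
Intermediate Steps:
$d{\left(m \right)} = 2 m$
$\frac{d{\left(-10 \right)}}{-135} - \frac{171}{\left(-416\right) \frac{1}{116}} = \frac{2 \left(-10\right)}{-135} - \frac{171}{\left(-416\right) \frac{1}{116}} = \left(-20\right) \left(- \frac{1}{135}\right) - \frac{171}{\left(-416\right) \frac{1}{116}} = \frac{4}{27} - \frac{171}{- \frac{104}{29}} = \frac{4}{27} - - \frac{4959}{104} = \frac{4}{27} + \frac{4959}{104} = \frac{134309}{2808}$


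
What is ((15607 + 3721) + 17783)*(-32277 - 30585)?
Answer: -2332871682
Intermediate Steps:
((15607 + 3721) + 17783)*(-32277 - 30585) = (19328 + 17783)*(-62862) = 37111*(-62862) = -2332871682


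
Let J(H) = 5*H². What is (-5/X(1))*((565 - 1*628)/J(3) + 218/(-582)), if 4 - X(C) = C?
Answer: 2582/873 ≈ 2.9576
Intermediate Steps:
X(C) = 4 - C
(-5/X(1))*((565 - 1*628)/J(3) + 218/(-582)) = (-5/(4 - 1*1))*((565 - 1*628)/((5*3²)) + 218/(-582)) = (-5/(4 - 1))*((565 - 628)/((5*9)) + 218*(-1/582)) = (-5/3)*(-63/45 - 109/291) = (-5*⅓)*(-63*1/45 - 109/291) = -5*(-7/5 - 109/291)/3 = -5/3*(-2582/1455) = 2582/873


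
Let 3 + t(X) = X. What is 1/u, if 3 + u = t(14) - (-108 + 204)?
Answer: -1/88 ≈ -0.011364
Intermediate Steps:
t(X) = -3 + X
u = -88 (u = -3 + ((-3 + 14) - (-108 + 204)) = -3 + (11 - 1*96) = -3 + (11 - 96) = -3 - 85 = -88)
1/u = 1/(-88) = -1/88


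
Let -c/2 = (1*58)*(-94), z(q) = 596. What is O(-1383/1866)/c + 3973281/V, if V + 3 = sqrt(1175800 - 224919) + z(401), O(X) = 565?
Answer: -1070465935673/272251072 + 1324427*sqrt(950881)/199744 ≈ 2533.8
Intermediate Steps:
V = 593 + sqrt(950881) (V = -3 + (sqrt(1175800 - 224919) + 596) = -3 + (sqrt(950881) + 596) = -3 + (596 + sqrt(950881)) = 593 + sqrt(950881) ≈ 1568.1)
c = 10904 (c = -2*1*58*(-94) = -116*(-94) = -2*(-5452) = 10904)
O(-1383/1866)/c + 3973281/V = 565/10904 + 3973281/(593 + sqrt(950881))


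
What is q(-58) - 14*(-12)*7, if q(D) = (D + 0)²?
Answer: 4540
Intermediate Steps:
q(D) = D²
q(-58) - 14*(-12)*7 = (-58)² - 14*(-12)*7 = 3364 - (-168)*7 = 3364 - 1*(-1176) = 3364 + 1176 = 4540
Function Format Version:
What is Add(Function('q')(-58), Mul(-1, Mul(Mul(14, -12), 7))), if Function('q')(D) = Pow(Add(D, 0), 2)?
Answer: 4540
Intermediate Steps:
Function('q')(D) = Pow(D, 2)
Add(Function('q')(-58), Mul(-1, Mul(Mul(14, -12), 7))) = Add(Pow(-58, 2), Mul(-1, Mul(Mul(14, -12), 7))) = Add(3364, Mul(-1, Mul(-168, 7))) = Add(3364, Mul(-1, -1176)) = Add(3364, 1176) = 4540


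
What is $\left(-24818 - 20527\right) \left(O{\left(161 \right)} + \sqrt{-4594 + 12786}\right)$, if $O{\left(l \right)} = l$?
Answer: $-7300545 - 2902080 \sqrt{2} \approx -1.1405 \cdot 10^{7}$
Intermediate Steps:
$\left(-24818 - 20527\right) \left(O{\left(161 \right)} + \sqrt{-4594 + 12786}\right) = \left(-24818 - 20527\right) \left(161 + \sqrt{-4594 + 12786}\right) = - 45345 \left(161 + \sqrt{8192}\right) = - 45345 \left(161 + 64 \sqrt{2}\right) = -7300545 - 2902080 \sqrt{2}$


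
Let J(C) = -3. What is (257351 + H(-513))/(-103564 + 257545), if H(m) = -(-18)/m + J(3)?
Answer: 14668834/8776917 ≈ 1.6713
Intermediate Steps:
H(m) = -3 + 18/m (H(m) = -(-18)/m - 3 = 18/m - 3 = -3 + 18/m)
(257351 + H(-513))/(-103564 + 257545) = (257351 + (-3 + 18/(-513)))/(-103564 + 257545) = (257351 + (-3 + 18*(-1/513)))/153981 = (257351 + (-3 - 2/57))*(1/153981) = (257351 - 173/57)*(1/153981) = (14668834/57)*(1/153981) = 14668834/8776917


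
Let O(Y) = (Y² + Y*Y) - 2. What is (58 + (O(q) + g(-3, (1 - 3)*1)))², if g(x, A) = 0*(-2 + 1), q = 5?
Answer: 11236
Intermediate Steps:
g(x, A) = 0 (g(x, A) = 0*(-1) = 0)
O(Y) = -2 + 2*Y² (O(Y) = (Y² + Y²) - 2 = 2*Y² - 2 = -2 + 2*Y²)
(58 + (O(q) + g(-3, (1 - 3)*1)))² = (58 + ((-2 + 2*5²) + 0))² = (58 + ((-2 + 2*25) + 0))² = (58 + ((-2 + 50) + 0))² = (58 + (48 + 0))² = (58 + 48)² = 106² = 11236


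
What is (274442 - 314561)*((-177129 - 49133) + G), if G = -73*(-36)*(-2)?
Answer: 9288270642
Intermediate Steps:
G = -5256 (G = 2628*(-2) = -5256)
(274442 - 314561)*((-177129 - 49133) + G) = (274442 - 314561)*((-177129 - 49133) - 5256) = -40119*(-226262 - 5256) = -40119*(-231518) = 9288270642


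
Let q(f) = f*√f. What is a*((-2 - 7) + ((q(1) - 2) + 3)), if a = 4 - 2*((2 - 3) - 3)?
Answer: -84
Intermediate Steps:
q(f) = f^(3/2)
a = 12 (a = 4 - 2*(-1 - 3) = 4 - 2*(-4) = 4 - 1*(-8) = 4 + 8 = 12)
a*((-2 - 7) + ((q(1) - 2) + 3)) = 12*((-2 - 7) + ((1^(3/2) - 2) + 3)) = 12*(-9 + ((1 - 2) + 3)) = 12*(-9 + (-1 + 3)) = 12*(-9 + 2) = 12*(-7) = -84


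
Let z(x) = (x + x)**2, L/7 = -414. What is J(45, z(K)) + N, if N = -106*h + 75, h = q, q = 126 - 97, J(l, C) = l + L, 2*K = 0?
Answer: -5852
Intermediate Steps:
L = -2898 (L = 7*(-414) = -2898)
K = 0 (K = (1/2)*0 = 0)
z(x) = 4*x**2 (z(x) = (2*x)**2 = 4*x**2)
J(l, C) = -2898 + l (J(l, C) = l - 2898 = -2898 + l)
q = 29
h = 29
N = -2999 (N = -106*29 + 75 = -3074 + 75 = -2999)
J(45, z(K)) + N = (-2898 + 45) - 2999 = -2853 - 2999 = -5852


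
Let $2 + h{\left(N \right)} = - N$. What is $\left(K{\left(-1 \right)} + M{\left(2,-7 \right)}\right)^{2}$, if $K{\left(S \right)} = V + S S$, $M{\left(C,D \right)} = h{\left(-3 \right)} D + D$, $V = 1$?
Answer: $144$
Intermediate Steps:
$h{\left(N \right)} = -2 - N$
$M{\left(C,D \right)} = 2 D$ ($M{\left(C,D \right)} = \left(-2 - -3\right) D + D = \left(-2 + 3\right) D + D = 1 D + D = D + D = 2 D$)
$K{\left(S \right)} = 1 + S^{2}$ ($K{\left(S \right)} = 1 + S S = 1 + S^{2}$)
$\left(K{\left(-1 \right)} + M{\left(2,-7 \right)}\right)^{2} = \left(\left(1 + \left(-1\right)^{2}\right) + 2 \left(-7\right)\right)^{2} = \left(\left(1 + 1\right) - 14\right)^{2} = \left(2 - 14\right)^{2} = \left(-12\right)^{2} = 144$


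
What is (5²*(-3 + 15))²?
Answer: 90000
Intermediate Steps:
(5²*(-3 + 15))² = (25*12)² = 300² = 90000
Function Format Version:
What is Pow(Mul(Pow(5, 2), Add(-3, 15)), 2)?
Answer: 90000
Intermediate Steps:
Pow(Mul(Pow(5, 2), Add(-3, 15)), 2) = Pow(Mul(25, 12), 2) = Pow(300, 2) = 90000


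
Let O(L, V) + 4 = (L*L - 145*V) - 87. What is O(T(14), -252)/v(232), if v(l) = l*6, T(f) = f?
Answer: 12215/464 ≈ 26.325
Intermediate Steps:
O(L, V) = -91 + L² - 145*V (O(L, V) = -4 + ((L*L - 145*V) - 87) = -4 + ((L² - 145*V) - 87) = -4 + (-87 + L² - 145*V) = -91 + L² - 145*V)
v(l) = 6*l
O(T(14), -252)/v(232) = (-91 + 14² - 145*(-252))/((6*232)) = (-91 + 196 + 36540)/1392 = 36645*(1/1392) = 12215/464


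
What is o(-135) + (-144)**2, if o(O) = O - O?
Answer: 20736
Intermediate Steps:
o(O) = 0
o(-135) + (-144)**2 = 0 + (-144)**2 = 0 + 20736 = 20736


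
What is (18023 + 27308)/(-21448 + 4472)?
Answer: -45331/16976 ≈ -2.6703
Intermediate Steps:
(18023 + 27308)/(-21448 + 4472) = 45331/(-16976) = 45331*(-1/16976) = -45331/16976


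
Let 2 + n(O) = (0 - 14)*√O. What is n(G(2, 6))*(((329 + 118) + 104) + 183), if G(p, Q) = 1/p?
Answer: -1468 - 5138*√2 ≈ -8734.2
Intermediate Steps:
n(O) = -2 - 14*√O (n(O) = -2 + (0 - 14)*√O = -2 - 14*√O)
n(G(2, 6))*(((329 + 118) + 104) + 183) = (-2 - 14*√2/2)*(((329 + 118) + 104) + 183) = (-2 - 7*√2)*((447 + 104) + 183) = (-2 - 7*√2)*(551 + 183) = (-2 - 7*√2)*734 = -1468 - 5138*√2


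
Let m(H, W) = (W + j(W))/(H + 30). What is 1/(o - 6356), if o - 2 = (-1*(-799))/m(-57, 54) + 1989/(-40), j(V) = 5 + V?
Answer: -4520/29807757 ≈ -0.00015164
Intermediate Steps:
m(H, W) = (5 + 2*W)/(30 + H) (m(H, W) = (W + (5 + W))/(H + 30) = (5 + 2*W)/(30 + H))
o = -1078637/4520 (o = 2 + ((-1*(-799))/(((5 + 2*54)/(30 - 57))) + 1989/(-40)) = 2 + (799/(((5 + 108)/(-27))) + 1989*(-1/40)) = 2 + (799/((-1/27*113)) - 1989/40) = 2 + (799/(-113/27) - 1989/40) = 2 + (799*(-27/113) - 1989/40) = 2 + (-21573/113 - 1989/40) = 2 - 1087677/4520 = -1078637/4520 ≈ -238.64)
1/(o - 6356) = 1/(-1078637/4520 - 6356) = 1/(-29807757/4520) = -4520/29807757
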